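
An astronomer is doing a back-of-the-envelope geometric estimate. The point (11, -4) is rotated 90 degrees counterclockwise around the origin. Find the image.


Transformation: rotation about the origin
Original point: (11, -4)
Rule for 90 deg counterclockwise: (x, y) -> (-y, x)
Apply: (11, -4) -> (4, 11)
(4, 11)


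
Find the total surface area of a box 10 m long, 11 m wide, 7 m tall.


Shape: rectangular prism
l = 10 m, w = 11 m, h = 7 m
Formula: SA = 2(lw + lh + wh)
lw = 110, lh = 70, wh = 77
lw + lh + wh = 257
SA = 2 * 257
SA = 514
514 m^2


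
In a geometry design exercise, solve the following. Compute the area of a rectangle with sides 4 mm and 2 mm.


Shape: rectangle
Length l = 4 mm, Width w = 2 mm
Formula: A = l * w
A = 4 * 2
A = 8
8 mm^2


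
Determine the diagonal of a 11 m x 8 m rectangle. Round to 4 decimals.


Shape: rectangle (diagonal via Pythagoras)
Sides: 11 m and 8 m
Formula: d = sqrt(l^2 + w^2)
l^2 = 121, w^2 = 64
l^2 + w^2 = 185
d = sqrt(185)
d = 13.6015
13.6015 m


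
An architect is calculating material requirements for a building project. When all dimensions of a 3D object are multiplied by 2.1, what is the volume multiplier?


Linear scale factor k = 2.1
Rule: under a linear scaling by k, volumes scale by k^3.
k^3 = 2.1 * 2.1 * 2.1
k^3 = 4.41 * 2.1
k^3 = 9.261
Volume scales by a factor of 9.261.
9.261 (dimensionless)


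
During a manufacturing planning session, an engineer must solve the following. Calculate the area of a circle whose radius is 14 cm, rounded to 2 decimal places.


Shape: circle
Radius r = 14 cm
Formula: A = pi * r^2
r^2 = 14^2 = 196
A = pi * 196
A = 615.75
615.75 cm^2


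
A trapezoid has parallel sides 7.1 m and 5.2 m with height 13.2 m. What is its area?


Shape: trapezoid
Parallel sides a = 7.1 m, b = 5.2 m; Height h = 13.2 m
Formula: A = (a + b) * h / 2
a + b = 7.1 + 5.2 = 12.3
A = 12.3 * 13.2 / 2
A = 162.36 / 2
A = 81.18
81.18 m^2


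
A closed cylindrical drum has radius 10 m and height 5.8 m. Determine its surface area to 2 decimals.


Shape: closed cylinder
Radius r = 10 m, Height h = 5.8 m
Formula: SA = 2*pi*r^2 + 2*pi*r*h = 2*pi*r*(r + h)
r + h = 15.8
2 * r * (r + h) = 2 * 10 * 15.8 = 316
SA = 316 * pi
SA = 992.74
992.74 m^2


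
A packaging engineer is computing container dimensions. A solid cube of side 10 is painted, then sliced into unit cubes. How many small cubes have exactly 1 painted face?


Large cube: 10 x 10 x 10, cut into unit cubes.
n = 10, so n - 2 = 8
Cubes with 1 painted face lie in the interior of each face.
A cube has 6 faces; each contributes (n - 2)^2 = 64 such cubes.
Count = 6 * 64 = 384
384 unit cubes


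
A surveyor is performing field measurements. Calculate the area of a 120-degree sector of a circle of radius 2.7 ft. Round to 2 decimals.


Shape: circular sector
Radius r = 2.7 ft, Angle = 120 degrees
Formula: A = (angle/360) * pi * r^2
r^2 = 7.29
Fraction of circle = 120/360
A = (120/360) * pi * 7.29
A = 2.43 * pi
A = 7.63
7.63 ft^2


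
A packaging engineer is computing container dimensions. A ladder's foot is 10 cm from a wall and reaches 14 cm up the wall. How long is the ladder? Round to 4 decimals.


Shape: right triangle
Legs a = 10 cm, b = 14 cm
Formula: c = sqrt(a^2 + b^2)
a^2 = 100, b^2 = 196
a^2 + b^2 = 296
c = sqrt(296)
c = 17.2047
17.2047 cm


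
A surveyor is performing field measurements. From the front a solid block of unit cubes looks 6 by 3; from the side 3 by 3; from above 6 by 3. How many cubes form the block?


Orthographic views of a solid rectangular block:
Front view 6 x 3 -> length = 6, height = 3
Side view 3 x 3 -> width = 3, height = 3 (consistent)
Top view 6 x 3 -> confirms length = 6, width = 3
The block is 6 x 3 x 3.
Total unit cubes = 6 * 3 * 3 = 54
54 unit cubes


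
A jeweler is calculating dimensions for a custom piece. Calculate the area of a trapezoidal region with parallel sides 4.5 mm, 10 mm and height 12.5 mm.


Shape: trapezoid
Parallel sides a = 4.5 mm, b = 10 mm; Height h = 12.5 mm
Formula: A = (a + b) * h / 2
a + b = 4.5 + 10 = 14.5
A = 14.5 * 12.5 / 2
A = 181.25 / 2
A = 90.625
90.625 mm^2


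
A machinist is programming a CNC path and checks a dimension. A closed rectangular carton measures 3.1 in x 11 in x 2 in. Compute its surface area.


Shape: rectangular prism
l = 3.1 in, w = 11 in, h = 2 in
Formula: SA = 2(lw + lh + wh)
lw = 34.1, lh = 6.2, wh = 22
lw + lh + wh = 62.3
SA = 2 * 62.3
SA = 124.6
124.6 in^2


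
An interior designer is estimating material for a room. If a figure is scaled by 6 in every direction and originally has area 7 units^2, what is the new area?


Linear scale factor k = 6
Original area = 7 units^2
Rule: under a linear scaling by k, areas scale by k^2.
k^2 = 6^2 = 36
New area = 7 * 36
New area = 252
252 units^2


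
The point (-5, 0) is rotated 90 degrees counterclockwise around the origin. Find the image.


Transformation: rotation about the origin
Original point: (-5, 0)
Rule for 90 deg counterclockwise: (x, y) -> (-y, x)
Apply: (-5, 0) -> (0, -5)
(0, -5)


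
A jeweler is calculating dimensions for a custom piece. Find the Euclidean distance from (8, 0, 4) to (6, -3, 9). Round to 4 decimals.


3D distance between two points
P1 = (8, 0, 4), P2 = (6, -3, 9)
Formula: d = sqrt((x2-x1)^2 + (y2-y1)^2 + (z2-z1)^2)
dx = 6 - 8 = -2
dy = -3 - 0 = -3
dz = 9 - 4 = 5
dx^2 + dy^2 + dz^2 = 4 + 9 + 25 = 38
d = sqrt(38)
d = 6.1644
6.1644 units


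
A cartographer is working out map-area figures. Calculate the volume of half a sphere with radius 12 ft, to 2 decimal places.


Shape: hemisphere (half of a sphere)
Radius r = 12 ft
Formula: V = (1/2) * (4/3) * pi * r^3 = (2/3) * pi * r^3
r^3 = 1728
(2/3) * 1728 = 1152
V = 1152 * pi
V = 3619.11
3619.11 ft^3


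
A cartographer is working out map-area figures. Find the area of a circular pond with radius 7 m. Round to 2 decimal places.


Shape: circle
Radius r = 7 m
Formula: A = pi * r^2
r^2 = 7^2 = 49
A = pi * 49
A = 153.94
153.94 m^2


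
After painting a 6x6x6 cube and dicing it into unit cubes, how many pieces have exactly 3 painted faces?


Large cube: 6 x 6 x 6, cut into unit cubes.
Cubes with 3 painted faces are at the corners. A cube always has 8 corners.
Count = 8
8 unit cubes


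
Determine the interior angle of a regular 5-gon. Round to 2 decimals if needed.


Shape: regular pentagon (5 sides)
Formula: interior angle = (n - 2) * 180 / n
(n - 2) = 3
(n - 2) * 180 = 540
angle = 540 / 5
angle = 108
108 degrees


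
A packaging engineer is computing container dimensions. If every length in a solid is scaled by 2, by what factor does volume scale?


Linear scale factor k = 2
Rule: under a linear scaling by k, volumes scale by k^3.
k^3 = 2 * 2 * 2
k^3 = 4 * 2
k^3 = 8
Volume scales by a factor of 8.
8 (dimensionless)


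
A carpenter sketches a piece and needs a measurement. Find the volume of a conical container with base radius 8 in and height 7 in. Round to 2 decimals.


Shape: cone
Radius r = 8 in, Height h = 7 in
Formula: V = (1/3) * pi * r^2 * h
r^2 = 64
pi * r^2 * h = pi * 64 * 7 = 448 * pi
V = 448 * pi / 3
V = 469.14
469.14 in^3


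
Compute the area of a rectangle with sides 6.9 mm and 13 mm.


Shape: rectangle
Length l = 6.9 mm, Width w = 13 mm
Formula: A = l * w
A = 6.9 * 13
A = 89.7
89.7 mm^2


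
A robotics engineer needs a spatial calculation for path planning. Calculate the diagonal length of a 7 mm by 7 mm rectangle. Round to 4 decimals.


Shape: rectangle (diagonal via Pythagoras)
Sides: 7 mm and 7 mm
Formula: d = sqrt(l^2 + w^2)
l^2 = 49, w^2 = 49
l^2 + w^2 = 98
d = sqrt(98)
d = 9.8995
9.8995 mm


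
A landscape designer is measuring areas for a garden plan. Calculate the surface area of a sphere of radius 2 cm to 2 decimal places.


Shape: sphere
Radius r = 2 cm
Formula: SA = 4 * pi * r^2
r^2 = 4
SA = 4 * pi * 4
SA = 16 * pi
SA = 50.27
50.27 cm^2


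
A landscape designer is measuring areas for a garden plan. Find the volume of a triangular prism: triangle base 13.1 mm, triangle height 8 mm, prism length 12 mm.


Shape: triangular prism
Triangle base = 13.1 mm, triangle height = 8 mm, prism length L = 12 mm
Formula: V = (1/2 * b * h_tri) * L
Cross-section area = 0.5 * 13.1 * 8 = 52.4
V = 52.4 * 12
V = 628.8
628.8 mm^3


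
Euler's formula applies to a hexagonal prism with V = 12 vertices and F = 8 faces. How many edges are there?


Polyhedron: hexagonal prism
Euler's formula for convex polyhedra: V - E + F = 2
Given: V = 12 vertices and F = 8 faces
Solve for E:
E = V + F - 2 = 12 + 8 - 2 = 18
18 edges


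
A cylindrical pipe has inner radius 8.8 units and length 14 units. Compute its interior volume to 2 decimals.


Shape: cylinder
Radius r = 8.8 units, Height h = 14 units
Formula: V = pi * r^2 * h
r^2 = 77.44
V = pi * 77.44 * 14
V = 1084.16 * pi
V = 3405.99
3405.99 units^3


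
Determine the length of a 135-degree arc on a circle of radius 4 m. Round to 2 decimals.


Shape: circular arc
Radius r = 4 m, Angle = 135 degrees
Formula: L = (angle/360) * 2 * pi * r
2 * pi * r = 8 * pi
L = (135/360) * 8 * pi
L = 3 * pi
L = 9.42
9.42 m


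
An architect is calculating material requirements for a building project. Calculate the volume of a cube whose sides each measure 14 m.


Shape: cube
Side s = 14 m
Formula: V = s^3
V = 14 * 14 * 14
V = 196 * 14
V = 2744
2744 m^3


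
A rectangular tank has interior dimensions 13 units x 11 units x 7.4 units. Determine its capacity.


Shape: rectangular prism
l = 13 units, w = 11 units, h = 7.4 units
Formula: V = l * w * h
V = 13 * 11 * 7.4
V = 143 * 7.4
V = 1058.2
1058.2 units^3


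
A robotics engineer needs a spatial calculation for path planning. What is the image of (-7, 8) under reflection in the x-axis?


Transformation: reflection
Original point: (-7, 8)
Rule for reflection over the x-axis: (x, y) -> (x, -y)
Apply: (-7, 8) -> (-7, -8)
(-7, -8)


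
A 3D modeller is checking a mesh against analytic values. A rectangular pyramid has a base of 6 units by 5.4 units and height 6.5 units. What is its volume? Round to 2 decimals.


Shape: rectangular pyramid
Base: 6 units x 5.4 units, Height h = 6.5 units
Formula: V = (1/3) * base_area * h
base_area = 6 * 5.4 = 32.4
base_area * h = 32.4 * 6.5 = 210.6
V = 210.6 / 3
V = 70.2
70.2 units^3


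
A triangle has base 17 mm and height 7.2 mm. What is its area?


Shape: triangle
Base b = 17 mm, Height h = 7.2 mm
Formula: A = (1/2) * b * h
A = 0.5 * 17 * 7.2
A = 0.5 * 122.4
A = 61.2
61.2 mm^2


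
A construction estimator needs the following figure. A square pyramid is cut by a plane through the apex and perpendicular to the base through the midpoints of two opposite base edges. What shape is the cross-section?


Solid: square pyramid
Cutting plane: through the apex and perpendicular to the base through the midpoints of two opposite base edges
Visualize the intersection of the plane with the solid's surface.
The boundary of the cut region is a isosceles triangle.
isosceles triangle


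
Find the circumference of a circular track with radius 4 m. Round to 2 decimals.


Shape: circle
Radius r = 4 m
Formula: C = 2 * pi * r
C = 2 * pi * 4
C = 8 * pi
C = 25.13
25.13 m


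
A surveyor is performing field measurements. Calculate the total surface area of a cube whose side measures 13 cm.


Shape: cube
Side s = 13 cm
A cube has 6 square faces.
Formula: SA = 6 * s^2
s^2 = 169
SA = 6 * 169
SA = 1014
1014 cm^2


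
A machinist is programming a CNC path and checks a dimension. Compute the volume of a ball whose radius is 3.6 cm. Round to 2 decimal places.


Shape: sphere
Radius r = 3.6 cm
Formula: V = (4/3) * pi * r^3
r^3 = 46.656
(4/3) * 46.656 = 62.208
V = 62.208 * pi
V = 195.43
195.43 cm^3


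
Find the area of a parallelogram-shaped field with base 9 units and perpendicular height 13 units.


Shape: parallelogram
Base b = 9 units, Height h = 13 units
Formula: A = b * h
A = 9 * 13
A = 117
117 units^2


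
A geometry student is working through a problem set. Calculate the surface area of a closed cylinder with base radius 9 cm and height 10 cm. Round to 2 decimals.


Shape: closed cylinder
Radius r = 9 cm, Height h = 10 cm
Formula: SA = 2*pi*r^2 + 2*pi*r*h = 2*pi*r*(r + h)
r + h = 19
2 * r * (r + h) = 2 * 9 * 19 = 342
SA = 342 * pi
SA = 1074.42
1074.42 cm^2


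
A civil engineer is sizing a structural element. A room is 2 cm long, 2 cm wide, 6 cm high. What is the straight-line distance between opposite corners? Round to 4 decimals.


Shape: rectangular box (space diagonal)
l = 2 cm, w = 2 cm, h = 6 cm
Visualize: the diagonal of the base, then a right triangle with that diagonal and the height.
Formula: d = sqrt(l^2 + w^2 + h^2)
l^2 + w^2 + h^2 = 4 + 4 + 36 = 44
d = sqrt(44)
d = 6.6332
6.6332 cm


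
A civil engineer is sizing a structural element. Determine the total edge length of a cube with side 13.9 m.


Shape: cube
Side s = 13.9 m
A cube has 12 edges, all equal.
Formula: total edge length = 12 * s
Total = 12 * 13.9
Total = 166.8
166.8 m


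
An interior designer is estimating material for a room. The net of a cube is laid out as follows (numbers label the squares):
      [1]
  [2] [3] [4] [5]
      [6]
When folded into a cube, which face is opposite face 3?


Net: cross layout. Take square 3 as the base (bottom).
Fold the four squares in the horizontal row up around 3: 2 -> left, 4 -> right, 5 wraps to the top.
Fold 1 and 6 up from 3: 1 -> back, 6 -> front.
Opposite pairs are therefore: (1, 6), (2, 4), (3, 5).
Face 3 is opposite face 5.
face 5


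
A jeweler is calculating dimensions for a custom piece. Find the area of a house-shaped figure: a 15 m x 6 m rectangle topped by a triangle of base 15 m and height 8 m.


Composite shape: rectangle + triangle
Rectangle area = 15 * 6 = 90
Triangle area = 0.5 * 15 * 8 = 60
Total = 90 + 60
Total = 150
150 m^2


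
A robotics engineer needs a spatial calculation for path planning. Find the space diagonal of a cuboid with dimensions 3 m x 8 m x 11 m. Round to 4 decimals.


Shape: rectangular box (space diagonal)
l = 3 m, w = 8 m, h = 11 m
Visualize: the diagonal of the base, then a right triangle with that diagonal and the height.
Formula: d = sqrt(l^2 + w^2 + h^2)
l^2 + w^2 + h^2 = 9 + 64 + 121 = 194
d = sqrt(194)
d = 13.9284
13.9284 m


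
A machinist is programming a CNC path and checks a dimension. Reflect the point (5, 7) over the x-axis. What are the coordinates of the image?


Transformation: reflection
Original point: (5, 7)
Rule for reflection over the x-axis: (x, y) -> (x, -y)
Apply: (5, 7) -> (5, -7)
(5, -7)


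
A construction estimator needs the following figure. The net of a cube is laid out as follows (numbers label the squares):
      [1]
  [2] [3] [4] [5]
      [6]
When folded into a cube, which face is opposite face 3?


Net: cross layout. Take square 3 as the base (bottom).
Fold the four squares in the horizontal row up around 3: 2 -> left, 4 -> right, 5 wraps to the top.
Fold 1 and 6 up from 3: 1 -> back, 6 -> front.
Opposite pairs are therefore: (1, 6), (2, 4), (3, 5).
Face 3 is opposite face 5.
face 5


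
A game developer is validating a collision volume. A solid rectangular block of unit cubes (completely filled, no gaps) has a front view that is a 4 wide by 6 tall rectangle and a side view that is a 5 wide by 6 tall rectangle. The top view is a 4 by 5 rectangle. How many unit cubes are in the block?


Orthographic views of a solid rectangular block:
Front view 4 x 6 -> length = 4, height = 6
Side view 5 x 6 -> width = 5, height = 6 (consistent)
Top view 4 x 5 -> confirms length = 4, width = 5
The block is 4 x 5 x 6.
Total unit cubes = 4 * 5 * 6 = 120
120 unit cubes


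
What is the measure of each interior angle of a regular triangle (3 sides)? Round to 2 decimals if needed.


Shape: regular triangle (3 sides)
Formula: interior angle = (n - 2) * 180 / n
(n - 2) = 1
(n - 2) * 180 = 180
angle = 180 / 3
angle = 60
60 degrees


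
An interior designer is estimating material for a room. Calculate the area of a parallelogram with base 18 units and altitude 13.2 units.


Shape: parallelogram
Base b = 18 units, Height h = 13.2 units
Formula: A = b * h
A = 18 * 13.2
A = 237.6
237.6 units^2


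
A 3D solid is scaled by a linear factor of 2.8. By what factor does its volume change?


Linear scale factor k = 2.8
Rule: under a linear scaling by k, volumes scale by k^3.
k^3 = 2.8 * 2.8 * 2.8
k^3 = 7.84 * 2.8
k^3 = 21.952
Volume scales by a factor of 21.952.
21.952 (dimensionless)


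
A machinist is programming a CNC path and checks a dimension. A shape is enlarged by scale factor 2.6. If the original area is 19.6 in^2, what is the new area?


Linear scale factor k = 2.6
Original area = 19.6 in^2
Rule: under a linear scaling by k, areas scale by k^2.
k^2 = 2.6^2 = 6.76
New area = 19.6 * 6.76
New area = 132.496
132.496 in^2


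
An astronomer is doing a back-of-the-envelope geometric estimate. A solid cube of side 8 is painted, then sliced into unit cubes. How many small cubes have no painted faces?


Large cube: 8 x 8 x 8, cut into unit cubes.
n = 8, so n - 2 = 6
Unpainted cubes form the interior (n - 2)^3 block.
(n - 2)^3 = 6^3 = 216
216 unit cubes


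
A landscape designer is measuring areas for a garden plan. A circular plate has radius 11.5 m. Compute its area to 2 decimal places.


Shape: circle
Radius r = 11.5 m
Formula: A = pi * r^2
r^2 = 11.5^2 = 132.25
A = pi * 132.25
A = 415.48
415.48 m^2


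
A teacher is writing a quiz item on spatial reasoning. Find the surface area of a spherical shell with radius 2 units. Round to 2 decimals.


Shape: sphere
Radius r = 2 units
Formula: SA = 4 * pi * r^2
r^2 = 4
SA = 4 * pi * 4
SA = 16 * pi
SA = 50.27
50.27 units^2


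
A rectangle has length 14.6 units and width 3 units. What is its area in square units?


Shape: rectangle
Length l = 14.6 units, Width w = 3 units
Formula: A = l * w
A = 14.6 * 3
A = 43.8
43.8 units^2


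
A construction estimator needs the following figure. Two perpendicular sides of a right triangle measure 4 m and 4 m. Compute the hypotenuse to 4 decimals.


Shape: right triangle
Legs a = 4 m, b = 4 m
Formula: c = sqrt(a^2 + b^2)
a^2 = 16, b^2 = 16
a^2 + b^2 = 32
c = sqrt(32)
c = 5.6569
5.6569 m


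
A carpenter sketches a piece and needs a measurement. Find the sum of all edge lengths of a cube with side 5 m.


Shape: cube
Side s = 5 m
A cube has 12 edges, all equal.
Formula: total edge length = 12 * s
Total = 12 * 5
Total = 60
60 m


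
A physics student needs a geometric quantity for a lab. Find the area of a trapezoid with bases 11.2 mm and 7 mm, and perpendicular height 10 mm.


Shape: trapezoid
Parallel sides a = 11.2 mm, b = 7 mm; Height h = 10 mm
Formula: A = (a + b) * h / 2
a + b = 11.2 + 7 = 18.2
A = 18.2 * 10 / 2
A = 182 / 2
A = 91
91 mm^2


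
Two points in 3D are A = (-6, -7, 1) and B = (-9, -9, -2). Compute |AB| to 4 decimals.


3D distance between two points
P1 = (-6, -7, 1), P2 = (-9, -9, -2)
Formula: d = sqrt((x2-x1)^2 + (y2-y1)^2 + (z2-z1)^2)
dx = -9 - -6 = -3
dy = -9 - -7 = -2
dz = -2 - 1 = -3
dx^2 + dy^2 + dz^2 = 9 + 4 + 9 = 22
d = sqrt(22)
d = 4.6904
4.6904 units


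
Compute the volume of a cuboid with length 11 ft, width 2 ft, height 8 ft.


Shape: rectangular prism
l = 11 ft, w = 2 ft, h = 8 ft
Formula: V = l * w * h
V = 11 * 2 * 8
V = 22 * 8
V = 176
176 ft^3


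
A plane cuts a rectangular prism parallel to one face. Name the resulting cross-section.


Solid: rectangular prism
Cutting plane: parallel to one face
Visualize the intersection of the plane with the solid's surface.
The boundary of the cut region is a rectangle.
rectangle


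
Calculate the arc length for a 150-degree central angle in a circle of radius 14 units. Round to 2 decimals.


Shape: circular arc
Radius r = 14 units, Angle = 150 degrees
Formula: L = (angle/360) * 2 * pi * r
2 * pi * r = 28 * pi
L = (150/360) * 28 * pi
L = 11.666667 * pi
L = 36.65
36.65 units


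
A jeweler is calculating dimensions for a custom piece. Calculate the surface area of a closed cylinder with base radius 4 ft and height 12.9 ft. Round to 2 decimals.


Shape: closed cylinder
Radius r = 4 ft, Height h = 12.9 ft
Formula: SA = 2*pi*r^2 + 2*pi*r*h = 2*pi*r*(r + h)
r + h = 16.9
2 * r * (r + h) = 2 * 4 * 16.9 = 135.2
SA = 135.2 * pi
SA = 424.74
424.74 ft^2


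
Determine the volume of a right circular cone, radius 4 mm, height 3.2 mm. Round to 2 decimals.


Shape: cone
Radius r = 4 mm, Height h = 3.2 mm
Formula: V = (1/3) * pi * r^2 * h
r^2 = 16
pi * r^2 * h = pi * 16 * 3.2 = 51.2 * pi
V = 51.2 * pi / 3
V = 53.62
53.62 mm^3


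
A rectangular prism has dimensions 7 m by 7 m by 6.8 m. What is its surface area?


Shape: rectangular prism
l = 7 m, w = 7 m, h = 6.8 m
Formula: SA = 2(lw + lh + wh)
lw = 49, lh = 47.6, wh = 47.6
lw + lh + wh = 144.2
SA = 2 * 144.2
SA = 288.4
288.4 m^2


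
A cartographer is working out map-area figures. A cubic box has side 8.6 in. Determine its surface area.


Shape: cube
Side s = 8.6 in
A cube has 6 square faces.
Formula: SA = 6 * s^2
s^2 = 73.96
SA = 6 * 73.96
SA = 443.76
443.76 in^2


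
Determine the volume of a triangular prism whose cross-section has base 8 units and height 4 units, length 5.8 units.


Shape: triangular prism
Triangle base = 8 units, triangle height = 4 units, prism length L = 5.8 units
Formula: V = (1/2 * b * h_tri) * L
Cross-section area = 0.5 * 8 * 4 = 16
V = 16 * 5.8
V = 92.8
92.8 units^3


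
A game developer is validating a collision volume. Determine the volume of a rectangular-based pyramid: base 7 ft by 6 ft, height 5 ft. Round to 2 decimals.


Shape: rectangular pyramid
Base: 7 ft x 6 ft, Height h = 5 ft
Formula: V = (1/3) * base_area * h
base_area = 7 * 6 = 42
base_area * h = 42 * 5 = 210
V = 210 / 3
V = 70
70 ft^3


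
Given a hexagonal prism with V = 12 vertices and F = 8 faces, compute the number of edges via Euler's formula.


Polyhedron: hexagonal prism
Euler's formula for convex polyhedra: V - E + F = 2
Given: V = 12 vertices and F = 8 faces
Solve for E:
E = V + F - 2 = 12 + 8 - 2 = 18
18 edges


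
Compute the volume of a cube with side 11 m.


Shape: cube
Side s = 11 m
Formula: V = s^3
V = 11 * 11 * 11
V = 121 * 11
V = 1331
1331 m^3


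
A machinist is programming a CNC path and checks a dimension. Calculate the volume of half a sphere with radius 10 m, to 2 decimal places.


Shape: hemisphere (half of a sphere)
Radius r = 10 m
Formula: V = (1/2) * (4/3) * pi * r^3 = (2/3) * pi * r^3
r^3 = 1000
(2/3) * 1000 = 666.666667
V = 666.666667 * pi
V = 2094.4
2094.4 m^3


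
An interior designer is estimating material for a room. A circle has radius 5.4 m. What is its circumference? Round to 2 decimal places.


Shape: circle
Radius r = 5.4 m
Formula: C = 2 * pi * r
C = 2 * pi * 5.4
C = 10.8 * pi
C = 33.93
33.93 m


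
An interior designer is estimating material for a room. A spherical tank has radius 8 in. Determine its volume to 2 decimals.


Shape: sphere
Radius r = 8 in
Formula: V = (4/3) * pi * r^3
r^3 = 512
(4/3) * 512 = 682.666667
V = 682.666667 * pi
V = 2144.66
2144.66 in^3


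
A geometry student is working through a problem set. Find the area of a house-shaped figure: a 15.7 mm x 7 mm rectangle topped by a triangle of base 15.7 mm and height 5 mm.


Composite shape: rectangle + triangle
Rectangle area = 15.7 * 7 = 109.9
Triangle area = 0.5 * 15.7 * 5 = 39.25
Total = 109.9 + 39.25
Total = 149.15
149.15 mm^2


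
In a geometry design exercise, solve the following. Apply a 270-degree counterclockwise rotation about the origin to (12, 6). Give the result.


Transformation: rotation about the origin
Original point: (12, 6)
Rule for 270 deg counterclockwise: (x, y) -> (y, -x)
Apply: (12, 6) -> (6, -12)
(6, -12)


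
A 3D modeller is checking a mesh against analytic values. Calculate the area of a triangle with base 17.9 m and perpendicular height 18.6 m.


Shape: triangle
Base b = 17.9 m, Height h = 18.6 m
Formula: A = (1/2) * b * h
A = 0.5 * 17.9 * 18.6
A = 0.5 * 332.94
A = 166.47
166.47 m^2


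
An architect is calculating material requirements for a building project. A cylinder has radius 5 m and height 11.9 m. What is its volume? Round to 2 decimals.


Shape: cylinder
Radius r = 5 m, Height h = 11.9 m
Formula: V = pi * r^2 * h
r^2 = 25
V = pi * 25 * 11.9
V = 297.5 * pi
V = 934.62
934.62 m^3


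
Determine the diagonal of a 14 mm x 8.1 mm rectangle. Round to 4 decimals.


Shape: rectangle (diagonal via Pythagoras)
Sides: 14 mm and 8.1 mm
Formula: d = sqrt(l^2 + w^2)
l^2 = 196, w^2 = 65.61
l^2 + w^2 = 261.61
d = sqrt(261.61)
d = 16.1744
16.1744 mm


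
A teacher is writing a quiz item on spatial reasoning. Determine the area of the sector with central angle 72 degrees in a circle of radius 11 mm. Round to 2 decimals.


Shape: circular sector
Radius r = 11 mm, Angle = 72 degrees
Formula: A = (angle/360) * pi * r^2
r^2 = 121
Fraction of circle = 72/360
A = (72/360) * pi * 121
A = 24.2 * pi
A = 76.03
76.03 mm^2


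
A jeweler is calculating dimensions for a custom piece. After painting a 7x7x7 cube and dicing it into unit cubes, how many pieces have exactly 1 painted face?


Large cube: 7 x 7 x 7, cut into unit cubes.
n = 7, so n - 2 = 5
Cubes with 1 painted face lie in the interior of each face.
A cube has 6 faces; each contributes (n - 2)^2 = 25 such cubes.
Count = 6 * 25 = 150
150 unit cubes


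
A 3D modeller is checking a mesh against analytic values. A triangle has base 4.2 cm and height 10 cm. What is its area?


Shape: triangle
Base b = 4.2 cm, Height h = 10 cm
Formula: A = (1/2) * b * h
A = 0.5 * 4.2 * 10
A = 0.5 * 42
A = 21
21 cm^2


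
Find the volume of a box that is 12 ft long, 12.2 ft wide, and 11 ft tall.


Shape: rectangular prism
l = 12 ft, w = 12.2 ft, h = 11 ft
Formula: V = l * w * h
V = 12 * 12.2 * 11
V = 146.4 * 11
V = 1610.4
1610.4 ft^3


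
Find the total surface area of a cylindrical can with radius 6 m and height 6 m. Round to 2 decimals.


Shape: closed cylinder
Radius r = 6 m, Height h = 6 m
Formula: SA = 2*pi*r^2 + 2*pi*r*h = 2*pi*r*(r + h)
r + h = 12
2 * r * (r + h) = 2 * 6 * 12 = 144
SA = 144 * pi
SA = 452.39
452.39 m^2


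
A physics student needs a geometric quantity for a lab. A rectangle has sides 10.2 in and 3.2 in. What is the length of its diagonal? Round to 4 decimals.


Shape: rectangle (diagonal via Pythagoras)
Sides: 10.2 in and 3.2 in
Formula: d = sqrt(l^2 + w^2)
l^2 = 104.04, w^2 = 10.24
l^2 + w^2 = 114.28
d = sqrt(114.28)
d = 10.6902
10.6902 in


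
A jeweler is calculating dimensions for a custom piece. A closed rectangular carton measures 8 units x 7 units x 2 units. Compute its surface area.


Shape: rectangular prism
l = 8 units, w = 7 units, h = 2 units
Formula: SA = 2(lw + lh + wh)
lw = 56, lh = 16, wh = 14
lw + lh + wh = 86
SA = 2 * 86
SA = 172
172 units^2


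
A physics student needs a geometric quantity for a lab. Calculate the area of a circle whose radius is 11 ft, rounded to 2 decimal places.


Shape: circle
Radius r = 11 ft
Formula: A = pi * r^2
r^2 = 11^2 = 121
A = pi * 121
A = 380.13
380.13 ft^2


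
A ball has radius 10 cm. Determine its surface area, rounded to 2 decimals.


Shape: sphere
Radius r = 10 cm
Formula: SA = 4 * pi * r^2
r^2 = 100
SA = 4 * pi * 100
SA = 400 * pi
SA = 1256.64
1256.64 cm^2


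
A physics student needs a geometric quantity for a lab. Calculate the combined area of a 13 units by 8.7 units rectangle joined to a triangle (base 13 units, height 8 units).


Composite shape: rectangle + triangle
Rectangle area = 13 * 8.7 = 113.1
Triangle area = 0.5 * 13 * 8 = 52
Total = 113.1 + 52
Total = 165.1
165.1 units^2


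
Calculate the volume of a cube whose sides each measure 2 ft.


Shape: cube
Side s = 2 ft
Formula: V = s^3
V = 2 * 2 * 2
V = 4 * 2
V = 8
8 ft^3


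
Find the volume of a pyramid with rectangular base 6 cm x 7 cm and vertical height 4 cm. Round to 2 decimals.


Shape: rectangular pyramid
Base: 6 cm x 7 cm, Height h = 4 cm
Formula: V = (1/3) * base_area * h
base_area = 6 * 7 = 42
base_area * h = 42 * 4 = 168
V = 168 / 3
V = 56
56 cm^3


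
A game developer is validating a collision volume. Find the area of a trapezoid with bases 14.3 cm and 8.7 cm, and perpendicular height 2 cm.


Shape: trapezoid
Parallel sides a = 14.3 cm, b = 8.7 cm; Height h = 2 cm
Formula: A = (a + b) * h / 2
a + b = 14.3 + 8.7 = 23
A = 23 * 2 / 2
A = 46 / 2
A = 23
23 cm^2


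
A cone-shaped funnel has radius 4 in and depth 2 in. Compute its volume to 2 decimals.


Shape: cone
Radius r = 4 in, Height h = 2 in
Formula: V = (1/3) * pi * r^2 * h
r^2 = 16
pi * r^2 * h = pi * 16 * 2 = 32 * pi
V = 32 * pi / 3
V = 33.51
33.51 in^3


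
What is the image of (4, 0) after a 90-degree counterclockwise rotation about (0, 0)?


Transformation: rotation about the origin
Original point: (4, 0)
Rule for 90 deg counterclockwise: (x, y) -> (-y, x)
Apply: (4, 0) -> (0, 4)
(0, 4)


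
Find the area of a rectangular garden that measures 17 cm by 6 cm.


Shape: rectangle
Length l = 17 cm, Width w = 6 cm
Formula: A = l * w
A = 17 * 6
A = 102
102 cm^2


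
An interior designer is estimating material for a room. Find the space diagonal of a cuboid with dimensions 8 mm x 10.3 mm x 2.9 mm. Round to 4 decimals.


Shape: rectangular box (space diagonal)
l = 8 mm, w = 10.3 mm, h = 2.9 mm
Visualize: the diagonal of the base, then a right triangle with that diagonal and the height.
Formula: d = sqrt(l^2 + w^2 + h^2)
l^2 + w^2 + h^2 = 64 + 106.09 + 8.41 = 178.5
d = sqrt(178.5)
d = 13.3604
13.3604 mm


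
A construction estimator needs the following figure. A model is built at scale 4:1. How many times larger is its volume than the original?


Linear scale factor k = 4
Rule: under a linear scaling by k, volumes scale by k^3.
k^3 = 4 * 4 * 4
k^3 = 16 * 4
k^3 = 64
Volume scales by a factor of 64.
64 (dimensionless)


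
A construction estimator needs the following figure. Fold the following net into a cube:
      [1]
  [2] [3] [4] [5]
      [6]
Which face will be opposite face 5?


Net: cross layout. Take square 3 as the base (bottom).
Fold the four squares in the horizontal row up around 3: 2 -> left, 4 -> right, 5 wraps to the top.
Fold 1 and 6 up from 3: 1 -> back, 6 -> front.
Opposite pairs are therefore: (1, 6), (2, 4), (3, 5).
Face 5 is opposite face 3.
face 3


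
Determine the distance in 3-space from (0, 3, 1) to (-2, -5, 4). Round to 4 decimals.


3D distance between two points
P1 = (0, 3, 1), P2 = (-2, -5, 4)
Formula: d = sqrt((x2-x1)^2 + (y2-y1)^2 + (z2-z1)^2)
dx = -2 - 0 = -2
dy = -5 - 3 = -8
dz = 4 - 1 = 3
dx^2 + dy^2 + dz^2 = 4 + 64 + 9 = 77
d = sqrt(77)
d = 8.775
8.775 units


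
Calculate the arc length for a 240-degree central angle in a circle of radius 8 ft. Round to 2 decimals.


Shape: circular arc
Radius r = 8 ft, Angle = 240 degrees
Formula: L = (angle/360) * 2 * pi * r
2 * pi * r = 16 * pi
L = (240/360) * 16 * pi
L = 10.666667 * pi
L = 33.51
33.51 ft


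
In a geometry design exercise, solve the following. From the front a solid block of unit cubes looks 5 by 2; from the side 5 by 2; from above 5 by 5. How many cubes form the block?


Orthographic views of a solid rectangular block:
Front view 5 x 2 -> length = 5, height = 2
Side view 5 x 2 -> width = 5, height = 2 (consistent)
Top view 5 x 5 -> confirms length = 5, width = 5
The block is 5 x 5 x 2.
Total unit cubes = 5 * 5 * 2 = 50
50 unit cubes


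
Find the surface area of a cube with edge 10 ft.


Shape: cube
Side s = 10 ft
A cube has 6 square faces.
Formula: SA = 6 * s^2
s^2 = 100
SA = 6 * 100
SA = 600
600 ft^2


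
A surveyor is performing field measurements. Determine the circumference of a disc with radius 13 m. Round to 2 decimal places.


Shape: circle
Radius r = 13 m
Formula: C = 2 * pi * r
C = 2 * pi * 13
C = 26 * pi
C = 81.68
81.68 m


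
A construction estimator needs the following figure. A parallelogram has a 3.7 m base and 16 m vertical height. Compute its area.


Shape: parallelogram
Base b = 3.7 m, Height h = 16 m
Formula: A = b * h
A = 3.7 * 16
A = 59.2
59.2 m^2


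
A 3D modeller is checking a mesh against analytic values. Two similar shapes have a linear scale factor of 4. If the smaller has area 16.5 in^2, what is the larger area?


Linear scale factor k = 4
Original area = 16.5 in^2
Rule: under a linear scaling by k, areas scale by k^2.
k^2 = 4^2 = 16
New area = 16.5 * 16
New area = 264
264 in^2


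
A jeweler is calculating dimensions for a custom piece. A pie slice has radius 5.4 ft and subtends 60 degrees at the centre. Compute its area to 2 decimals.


Shape: circular sector
Radius r = 5.4 ft, Angle = 60 degrees
Formula: A = (angle/360) * pi * r^2
r^2 = 29.16
Fraction of circle = 60/360
A = (60/360) * pi * 29.16
A = 4.86 * pi
A = 15.27
15.27 ft^2


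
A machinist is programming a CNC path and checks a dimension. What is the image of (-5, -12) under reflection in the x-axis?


Transformation: reflection
Original point: (-5, -12)
Rule for reflection over the x-axis: (x, y) -> (x, -y)
Apply: (-5, -12) -> (-5, 12)
(-5, 12)


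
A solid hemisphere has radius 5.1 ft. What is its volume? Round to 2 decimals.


Shape: hemisphere (half of a sphere)
Radius r = 5.1 ft
Formula: V = (1/2) * (4/3) * pi * r^3 = (2/3) * pi * r^3
r^3 = 132.651
(2/3) * 132.651 = 88.434
V = 88.434 * pi
V = 277.82
277.82 ft^3


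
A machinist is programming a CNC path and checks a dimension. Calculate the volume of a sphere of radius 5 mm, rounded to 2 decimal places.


Shape: sphere
Radius r = 5 mm
Formula: V = (4/3) * pi * r^3
r^3 = 125
(4/3) * 125 = 166.666667
V = 166.666667 * pi
V = 523.6
523.6 mm^3


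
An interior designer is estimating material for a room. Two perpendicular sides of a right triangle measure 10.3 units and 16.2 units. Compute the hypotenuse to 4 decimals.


Shape: right triangle
Legs a = 10.3 units, b = 16.2 units
Formula: c = sqrt(a^2 + b^2)
a^2 = 106.09, b^2 = 262.44
a^2 + b^2 = 368.53
c = sqrt(368.53)
c = 19.1971
19.1971 units


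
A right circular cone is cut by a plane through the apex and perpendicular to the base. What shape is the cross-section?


Solid: right circular cone
Cutting plane: through the apex and perpendicular to the base
Visualize the intersection of the plane with the solid's surface.
The boundary of the cut region is a isosceles triangle.
isosceles triangle


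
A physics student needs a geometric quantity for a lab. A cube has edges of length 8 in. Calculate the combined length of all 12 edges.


Shape: cube
Side s = 8 in
A cube has 12 edges, all equal.
Formula: total edge length = 12 * s
Total = 12 * 8
Total = 96
96 in


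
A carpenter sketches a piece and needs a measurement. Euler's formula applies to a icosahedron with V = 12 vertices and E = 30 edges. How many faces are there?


Polyhedron: icosahedron
Euler's formula for convex polyhedra: V - E + F = 2
Given: V = 12 vertices and E = 30 edges
Solve for F:
F = 2 + E - V = 2 + 30 - 12 = 20
20 faces


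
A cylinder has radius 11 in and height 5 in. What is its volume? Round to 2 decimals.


Shape: cylinder
Radius r = 11 in, Height h = 5 in
Formula: V = pi * r^2 * h
r^2 = 121
V = pi * 121 * 5
V = 605 * pi
V = 1900.66
1900.66 in^3


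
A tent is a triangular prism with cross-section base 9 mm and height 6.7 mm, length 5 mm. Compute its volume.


Shape: triangular prism
Triangle base = 9 mm, triangle height = 6.7 mm, prism length L = 5 mm
Formula: V = (1/2 * b * h_tri) * L
Cross-section area = 0.5 * 9 * 6.7 = 30.15
V = 30.15 * 5
V = 150.75
150.75 mm^3


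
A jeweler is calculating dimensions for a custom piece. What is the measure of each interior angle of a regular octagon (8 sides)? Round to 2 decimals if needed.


Shape: regular octagon (8 sides)
Formula: interior angle = (n - 2) * 180 / n
(n - 2) = 6
(n - 2) * 180 = 1080
angle = 1080 / 8
angle = 135
135 degrees


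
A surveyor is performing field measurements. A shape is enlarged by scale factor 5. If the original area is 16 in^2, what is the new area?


Linear scale factor k = 5
Original area = 16 in^2
Rule: under a linear scaling by k, areas scale by k^2.
k^2 = 5^2 = 25
New area = 16 * 25
New area = 400
400 in^2


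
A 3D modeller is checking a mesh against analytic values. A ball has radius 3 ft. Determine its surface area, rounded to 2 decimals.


Shape: sphere
Radius r = 3 ft
Formula: SA = 4 * pi * r^2
r^2 = 9
SA = 4 * pi * 9
SA = 36 * pi
SA = 113.1
113.1 ft^2


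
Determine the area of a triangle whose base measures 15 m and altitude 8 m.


Shape: triangle
Base b = 15 m, Height h = 8 m
Formula: A = (1/2) * b * h
A = 0.5 * 15 * 8
A = 0.5 * 120
A = 60
60 m^2


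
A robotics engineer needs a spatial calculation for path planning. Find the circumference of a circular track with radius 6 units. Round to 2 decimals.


Shape: circle
Radius r = 6 units
Formula: C = 2 * pi * r
C = 2 * pi * 6
C = 12 * pi
C = 37.7
37.7 units


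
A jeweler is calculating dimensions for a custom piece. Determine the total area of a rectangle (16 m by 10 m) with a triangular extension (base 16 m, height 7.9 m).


Composite shape: rectangle + triangle
Rectangle area = 16 * 10 = 160
Triangle area = 0.5 * 16 * 7.9 = 63.2
Total = 160 + 63.2
Total = 223.2
223.2 m^2


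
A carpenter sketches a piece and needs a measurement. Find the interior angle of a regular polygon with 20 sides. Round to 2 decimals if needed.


Shape: regular icosagon (20 sides)
Formula: interior angle = (n - 2) * 180 / n
(n - 2) = 18
(n - 2) * 180 = 3240
angle = 3240 / 20
angle = 162
162 degrees


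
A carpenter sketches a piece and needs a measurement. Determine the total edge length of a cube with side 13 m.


Shape: cube
Side s = 13 m
A cube has 12 edges, all equal.
Formula: total edge length = 12 * s
Total = 12 * 13
Total = 156
156 m


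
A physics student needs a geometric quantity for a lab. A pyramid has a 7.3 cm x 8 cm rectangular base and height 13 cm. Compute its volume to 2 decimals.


Shape: rectangular pyramid
Base: 7.3 cm x 8 cm, Height h = 13 cm
Formula: V = (1/3) * base_area * h
base_area = 7.3 * 8 = 58.4
base_area * h = 58.4 * 13 = 759.2
V = 759.2 / 3
V = 253.07
253.07 cm^3


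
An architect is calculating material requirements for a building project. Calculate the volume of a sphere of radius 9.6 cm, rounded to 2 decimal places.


Shape: sphere
Radius r = 9.6 cm
Formula: V = (4/3) * pi * r^3
r^3 = 884.736
(4/3) * 884.736 = 1179.648
V = 1179.648 * pi
V = 3705.97
3705.97 cm^3


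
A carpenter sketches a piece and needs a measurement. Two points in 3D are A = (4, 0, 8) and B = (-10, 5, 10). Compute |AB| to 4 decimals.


3D distance between two points
P1 = (4, 0, 8), P2 = (-10, 5, 10)
Formula: d = sqrt((x2-x1)^2 + (y2-y1)^2 + (z2-z1)^2)
dx = -10 - 4 = -14
dy = 5 - 0 = 5
dz = 10 - 8 = 2
dx^2 + dy^2 + dz^2 = 196 + 25 + 4 = 225
d = sqrt(225)
d = 15.0
15 units


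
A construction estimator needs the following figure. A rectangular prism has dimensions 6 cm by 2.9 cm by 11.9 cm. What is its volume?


Shape: rectangular prism
l = 6 cm, w = 2.9 cm, h = 11.9 cm
Formula: V = l * w * h
V = 6 * 2.9 * 11.9
V = 17.4 * 11.9
V = 207.06
207.06 cm^3


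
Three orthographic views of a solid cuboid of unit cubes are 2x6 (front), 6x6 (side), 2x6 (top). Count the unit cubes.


Orthographic views of a solid rectangular block:
Front view 2 x 6 -> length = 2, height = 6
Side view 6 x 6 -> width = 6, height = 6 (consistent)
Top view 2 x 6 -> confirms length = 2, width = 6
The block is 2 x 6 x 6.
Total unit cubes = 2 * 6 * 6 = 72
72 unit cubes


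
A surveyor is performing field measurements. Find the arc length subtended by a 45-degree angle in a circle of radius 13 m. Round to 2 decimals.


Shape: circular arc
Radius r = 13 m, Angle = 45 degrees
Formula: L = (angle/360) * 2 * pi * r
2 * pi * r = 26 * pi
L = (45/360) * 26 * pi
L = 3.25 * pi
L = 10.21
10.21 m
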